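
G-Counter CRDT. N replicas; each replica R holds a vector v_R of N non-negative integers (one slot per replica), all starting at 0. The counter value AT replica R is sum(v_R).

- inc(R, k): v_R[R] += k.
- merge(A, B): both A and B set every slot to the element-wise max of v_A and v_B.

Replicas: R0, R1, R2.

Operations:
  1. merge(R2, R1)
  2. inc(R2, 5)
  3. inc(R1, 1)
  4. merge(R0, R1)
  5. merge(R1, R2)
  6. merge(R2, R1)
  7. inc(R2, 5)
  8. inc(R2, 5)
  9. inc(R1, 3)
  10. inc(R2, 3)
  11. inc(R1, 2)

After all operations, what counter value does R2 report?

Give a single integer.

Answer: 19

Derivation:
Op 1: merge R2<->R1 -> R2=(0,0,0) R1=(0,0,0)
Op 2: inc R2 by 5 -> R2=(0,0,5) value=5
Op 3: inc R1 by 1 -> R1=(0,1,0) value=1
Op 4: merge R0<->R1 -> R0=(0,1,0) R1=(0,1,0)
Op 5: merge R1<->R2 -> R1=(0,1,5) R2=(0,1,5)
Op 6: merge R2<->R1 -> R2=(0,1,5) R1=(0,1,5)
Op 7: inc R2 by 5 -> R2=(0,1,10) value=11
Op 8: inc R2 by 5 -> R2=(0,1,15) value=16
Op 9: inc R1 by 3 -> R1=(0,4,5) value=9
Op 10: inc R2 by 3 -> R2=(0,1,18) value=19
Op 11: inc R1 by 2 -> R1=(0,6,5) value=11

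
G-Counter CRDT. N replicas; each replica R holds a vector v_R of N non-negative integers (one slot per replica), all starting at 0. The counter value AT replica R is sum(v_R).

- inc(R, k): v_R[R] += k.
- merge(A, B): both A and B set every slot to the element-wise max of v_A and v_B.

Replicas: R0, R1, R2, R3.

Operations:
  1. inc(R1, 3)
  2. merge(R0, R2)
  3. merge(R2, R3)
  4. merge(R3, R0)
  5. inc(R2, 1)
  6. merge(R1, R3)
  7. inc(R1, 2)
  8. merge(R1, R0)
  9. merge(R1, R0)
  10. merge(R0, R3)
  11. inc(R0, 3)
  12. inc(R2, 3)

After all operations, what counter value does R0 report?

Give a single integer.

Answer: 8

Derivation:
Op 1: inc R1 by 3 -> R1=(0,3,0,0) value=3
Op 2: merge R0<->R2 -> R0=(0,0,0,0) R2=(0,0,0,0)
Op 3: merge R2<->R3 -> R2=(0,0,0,0) R3=(0,0,0,0)
Op 4: merge R3<->R0 -> R3=(0,0,0,0) R0=(0,0,0,0)
Op 5: inc R2 by 1 -> R2=(0,0,1,0) value=1
Op 6: merge R1<->R3 -> R1=(0,3,0,0) R3=(0,3,0,0)
Op 7: inc R1 by 2 -> R1=(0,5,0,0) value=5
Op 8: merge R1<->R0 -> R1=(0,5,0,0) R0=(0,5,0,0)
Op 9: merge R1<->R0 -> R1=(0,5,0,0) R0=(0,5,0,0)
Op 10: merge R0<->R3 -> R0=(0,5,0,0) R3=(0,5,0,0)
Op 11: inc R0 by 3 -> R0=(3,5,0,0) value=8
Op 12: inc R2 by 3 -> R2=(0,0,4,0) value=4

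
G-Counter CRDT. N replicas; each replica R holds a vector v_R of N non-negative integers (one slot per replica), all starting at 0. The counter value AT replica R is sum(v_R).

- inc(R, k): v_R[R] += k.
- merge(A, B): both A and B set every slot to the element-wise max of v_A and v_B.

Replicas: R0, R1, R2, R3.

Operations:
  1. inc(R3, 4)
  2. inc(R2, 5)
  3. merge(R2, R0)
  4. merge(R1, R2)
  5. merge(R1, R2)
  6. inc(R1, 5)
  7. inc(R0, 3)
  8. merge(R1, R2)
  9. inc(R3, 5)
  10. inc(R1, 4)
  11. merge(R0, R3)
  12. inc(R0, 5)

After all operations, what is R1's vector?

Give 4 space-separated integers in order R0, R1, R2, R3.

Answer: 0 9 5 0

Derivation:
Op 1: inc R3 by 4 -> R3=(0,0,0,4) value=4
Op 2: inc R2 by 5 -> R2=(0,0,5,0) value=5
Op 3: merge R2<->R0 -> R2=(0,0,5,0) R0=(0,0,5,0)
Op 4: merge R1<->R2 -> R1=(0,0,5,0) R2=(0,0,5,0)
Op 5: merge R1<->R2 -> R1=(0,0,5,0) R2=(0,0,5,0)
Op 6: inc R1 by 5 -> R1=(0,5,5,0) value=10
Op 7: inc R0 by 3 -> R0=(3,0,5,0) value=8
Op 8: merge R1<->R2 -> R1=(0,5,5,0) R2=(0,5,5,0)
Op 9: inc R3 by 5 -> R3=(0,0,0,9) value=9
Op 10: inc R1 by 4 -> R1=(0,9,5,0) value=14
Op 11: merge R0<->R3 -> R0=(3,0,5,9) R3=(3,0,5,9)
Op 12: inc R0 by 5 -> R0=(8,0,5,9) value=22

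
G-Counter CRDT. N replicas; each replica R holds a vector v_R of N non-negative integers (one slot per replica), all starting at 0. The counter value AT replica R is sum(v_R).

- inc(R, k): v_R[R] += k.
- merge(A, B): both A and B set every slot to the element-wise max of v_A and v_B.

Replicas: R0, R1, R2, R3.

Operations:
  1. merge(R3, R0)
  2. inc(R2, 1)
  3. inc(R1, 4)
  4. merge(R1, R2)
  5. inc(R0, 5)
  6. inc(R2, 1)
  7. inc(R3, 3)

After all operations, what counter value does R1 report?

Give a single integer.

Answer: 5

Derivation:
Op 1: merge R3<->R0 -> R3=(0,0,0,0) R0=(0,0,0,0)
Op 2: inc R2 by 1 -> R2=(0,0,1,0) value=1
Op 3: inc R1 by 4 -> R1=(0,4,0,0) value=4
Op 4: merge R1<->R2 -> R1=(0,4,1,0) R2=(0,4,1,0)
Op 5: inc R0 by 5 -> R0=(5,0,0,0) value=5
Op 6: inc R2 by 1 -> R2=(0,4,2,0) value=6
Op 7: inc R3 by 3 -> R3=(0,0,0,3) value=3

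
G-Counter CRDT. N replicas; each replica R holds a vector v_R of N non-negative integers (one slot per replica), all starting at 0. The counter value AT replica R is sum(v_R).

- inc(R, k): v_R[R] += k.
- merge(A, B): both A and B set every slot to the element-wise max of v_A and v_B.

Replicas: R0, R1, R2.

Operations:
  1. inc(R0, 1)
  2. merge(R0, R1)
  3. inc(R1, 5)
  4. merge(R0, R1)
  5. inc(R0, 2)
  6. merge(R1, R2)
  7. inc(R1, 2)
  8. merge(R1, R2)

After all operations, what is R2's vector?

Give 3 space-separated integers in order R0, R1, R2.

Op 1: inc R0 by 1 -> R0=(1,0,0) value=1
Op 2: merge R0<->R1 -> R0=(1,0,0) R1=(1,0,0)
Op 3: inc R1 by 5 -> R1=(1,5,0) value=6
Op 4: merge R0<->R1 -> R0=(1,5,0) R1=(1,5,0)
Op 5: inc R0 by 2 -> R0=(3,5,0) value=8
Op 6: merge R1<->R2 -> R1=(1,5,0) R2=(1,5,0)
Op 7: inc R1 by 2 -> R1=(1,7,0) value=8
Op 8: merge R1<->R2 -> R1=(1,7,0) R2=(1,7,0)

Answer: 1 7 0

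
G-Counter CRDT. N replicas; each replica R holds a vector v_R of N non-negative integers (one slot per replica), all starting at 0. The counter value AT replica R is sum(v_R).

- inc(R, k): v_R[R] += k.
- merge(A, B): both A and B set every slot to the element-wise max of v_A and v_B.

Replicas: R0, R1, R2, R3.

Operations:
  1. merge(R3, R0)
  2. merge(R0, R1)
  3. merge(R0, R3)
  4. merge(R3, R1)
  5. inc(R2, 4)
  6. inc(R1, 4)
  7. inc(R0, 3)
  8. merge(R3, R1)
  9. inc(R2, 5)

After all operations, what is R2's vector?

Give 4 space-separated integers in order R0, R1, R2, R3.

Op 1: merge R3<->R0 -> R3=(0,0,0,0) R0=(0,0,0,0)
Op 2: merge R0<->R1 -> R0=(0,0,0,0) R1=(0,0,0,0)
Op 3: merge R0<->R3 -> R0=(0,0,0,0) R3=(0,0,0,0)
Op 4: merge R3<->R1 -> R3=(0,0,0,0) R1=(0,0,0,0)
Op 5: inc R2 by 4 -> R2=(0,0,4,0) value=4
Op 6: inc R1 by 4 -> R1=(0,4,0,0) value=4
Op 7: inc R0 by 3 -> R0=(3,0,0,0) value=3
Op 8: merge R3<->R1 -> R3=(0,4,0,0) R1=(0,4,0,0)
Op 9: inc R2 by 5 -> R2=(0,0,9,0) value=9

Answer: 0 0 9 0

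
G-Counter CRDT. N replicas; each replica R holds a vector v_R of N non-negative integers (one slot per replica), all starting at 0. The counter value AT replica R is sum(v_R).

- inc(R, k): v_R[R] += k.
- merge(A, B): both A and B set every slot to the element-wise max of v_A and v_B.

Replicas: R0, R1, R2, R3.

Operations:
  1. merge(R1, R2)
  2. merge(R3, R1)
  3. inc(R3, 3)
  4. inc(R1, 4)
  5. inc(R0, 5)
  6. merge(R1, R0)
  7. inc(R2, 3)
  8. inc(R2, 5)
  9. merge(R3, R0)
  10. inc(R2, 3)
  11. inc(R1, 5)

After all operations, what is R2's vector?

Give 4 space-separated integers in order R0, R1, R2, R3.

Op 1: merge R1<->R2 -> R1=(0,0,0,0) R2=(0,0,0,0)
Op 2: merge R3<->R1 -> R3=(0,0,0,0) R1=(0,0,0,0)
Op 3: inc R3 by 3 -> R3=(0,0,0,3) value=3
Op 4: inc R1 by 4 -> R1=(0,4,0,0) value=4
Op 5: inc R0 by 5 -> R0=(5,0,0,0) value=5
Op 6: merge R1<->R0 -> R1=(5,4,0,0) R0=(5,4,0,0)
Op 7: inc R2 by 3 -> R2=(0,0,3,0) value=3
Op 8: inc R2 by 5 -> R2=(0,0,8,0) value=8
Op 9: merge R3<->R0 -> R3=(5,4,0,3) R0=(5,4,0,3)
Op 10: inc R2 by 3 -> R2=(0,0,11,0) value=11
Op 11: inc R1 by 5 -> R1=(5,9,0,0) value=14

Answer: 0 0 11 0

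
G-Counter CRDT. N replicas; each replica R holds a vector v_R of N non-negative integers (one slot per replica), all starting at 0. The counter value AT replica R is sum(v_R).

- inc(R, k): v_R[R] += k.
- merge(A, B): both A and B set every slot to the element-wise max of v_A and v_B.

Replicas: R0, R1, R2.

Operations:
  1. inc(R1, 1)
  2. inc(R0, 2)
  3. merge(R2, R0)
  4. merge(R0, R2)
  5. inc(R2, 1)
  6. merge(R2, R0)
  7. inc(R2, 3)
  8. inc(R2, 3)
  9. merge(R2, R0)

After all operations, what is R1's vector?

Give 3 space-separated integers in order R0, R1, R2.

Op 1: inc R1 by 1 -> R1=(0,1,0) value=1
Op 2: inc R0 by 2 -> R0=(2,0,0) value=2
Op 3: merge R2<->R0 -> R2=(2,0,0) R0=(2,0,0)
Op 4: merge R0<->R2 -> R0=(2,0,0) R2=(2,0,0)
Op 5: inc R2 by 1 -> R2=(2,0,1) value=3
Op 6: merge R2<->R0 -> R2=(2,0,1) R0=(2,0,1)
Op 7: inc R2 by 3 -> R2=(2,0,4) value=6
Op 8: inc R2 by 3 -> R2=(2,0,7) value=9
Op 9: merge R2<->R0 -> R2=(2,0,7) R0=(2,0,7)

Answer: 0 1 0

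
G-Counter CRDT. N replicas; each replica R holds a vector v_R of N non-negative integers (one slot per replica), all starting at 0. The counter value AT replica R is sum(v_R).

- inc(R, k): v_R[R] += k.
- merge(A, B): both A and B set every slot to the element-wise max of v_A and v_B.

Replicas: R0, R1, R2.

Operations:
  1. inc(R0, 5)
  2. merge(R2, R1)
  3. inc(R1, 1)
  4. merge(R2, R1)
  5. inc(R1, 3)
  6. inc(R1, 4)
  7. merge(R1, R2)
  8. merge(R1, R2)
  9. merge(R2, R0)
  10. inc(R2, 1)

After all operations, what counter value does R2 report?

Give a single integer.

Op 1: inc R0 by 5 -> R0=(5,0,0) value=5
Op 2: merge R2<->R1 -> R2=(0,0,0) R1=(0,0,0)
Op 3: inc R1 by 1 -> R1=(0,1,0) value=1
Op 4: merge R2<->R1 -> R2=(0,1,0) R1=(0,1,0)
Op 5: inc R1 by 3 -> R1=(0,4,0) value=4
Op 6: inc R1 by 4 -> R1=(0,8,0) value=8
Op 7: merge R1<->R2 -> R1=(0,8,0) R2=(0,8,0)
Op 8: merge R1<->R2 -> R1=(0,8,0) R2=(0,8,0)
Op 9: merge R2<->R0 -> R2=(5,8,0) R0=(5,8,0)
Op 10: inc R2 by 1 -> R2=(5,8,1) value=14

Answer: 14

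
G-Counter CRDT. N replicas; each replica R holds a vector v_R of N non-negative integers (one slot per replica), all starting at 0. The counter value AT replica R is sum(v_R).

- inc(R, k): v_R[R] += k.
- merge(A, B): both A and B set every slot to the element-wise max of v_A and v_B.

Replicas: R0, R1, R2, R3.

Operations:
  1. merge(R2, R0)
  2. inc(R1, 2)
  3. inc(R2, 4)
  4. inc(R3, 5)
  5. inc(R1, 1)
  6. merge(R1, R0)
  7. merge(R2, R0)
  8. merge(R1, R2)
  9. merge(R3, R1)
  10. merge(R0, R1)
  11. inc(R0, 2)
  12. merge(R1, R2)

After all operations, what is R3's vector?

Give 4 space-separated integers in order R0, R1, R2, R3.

Op 1: merge R2<->R0 -> R2=(0,0,0,0) R0=(0,0,0,0)
Op 2: inc R1 by 2 -> R1=(0,2,0,0) value=2
Op 3: inc R2 by 4 -> R2=(0,0,4,0) value=4
Op 4: inc R3 by 5 -> R3=(0,0,0,5) value=5
Op 5: inc R1 by 1 -> R1=(0,3,0,0) value=3
Op 6: merge R1<->R0 -> R1=(0,3,0,0) R0=(0,3,0,0)
Op 7: merge R2<->R0 -> R2=(0,3,4,0) R0=(0,3,4,0)
Op 8: merge R1<->R2 -> R1=(0,3,4,0) R2=(0,3,4,0)
Op 9: merge R3<->R1 -> R3=(0,3,4,5) R1=(0,3,4,5)
Op 10: merge R0<->R1 -> R0=(0,3,4,5) R1=(0,3,4,5)
Op 11: inc R0 by 2 -> R0=(2,3,4,5) value=14
Op 12: merge R1<->R2 -> R1=(0,3,4,5) R2=(0,3,4,5)

Answer: 0 3 4 5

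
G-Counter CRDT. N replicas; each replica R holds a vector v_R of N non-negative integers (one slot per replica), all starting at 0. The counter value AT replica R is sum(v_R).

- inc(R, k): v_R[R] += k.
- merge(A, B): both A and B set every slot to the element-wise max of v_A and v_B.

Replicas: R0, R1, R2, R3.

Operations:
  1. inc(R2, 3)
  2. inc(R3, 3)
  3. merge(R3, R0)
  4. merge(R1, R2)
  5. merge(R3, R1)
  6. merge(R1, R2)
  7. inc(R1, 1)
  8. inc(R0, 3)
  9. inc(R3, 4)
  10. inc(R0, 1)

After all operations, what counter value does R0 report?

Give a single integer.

Answer: 7

Derivation:
Op 1: inc R2 by 3 -> R2=(0,0,3,0) value=3
Op 2: inc R3 by 3 -> R3=(0,0,0,3) value=3
Op 3: merge R3<->R0 -> R3=(0,0,0,3) R0=(0,0,0,3)
Op 4: merge R1<->R2 -> R1=(0,0,3,0) R2=(0,0,3,0)
Op 5: merge R3<->R1 -> R3=(0,0,3,3) R1=(0,0,3,3)
Op 6: merge R1<->R2 -> R1=(0,0,3,3) R2=(0,0,3,3)
Op 7: inc R1 by 1 -> R1=(0,1,3,3) value=7
Op 8: inc R0 by 3 -> R0=(3,0,0,3) value=6
Op 9: inc R3 by 4 -> R3=(0,0,3,7) value=10
Op 10: inc R0 by 1 -> R0=(4,0,0,3) value=7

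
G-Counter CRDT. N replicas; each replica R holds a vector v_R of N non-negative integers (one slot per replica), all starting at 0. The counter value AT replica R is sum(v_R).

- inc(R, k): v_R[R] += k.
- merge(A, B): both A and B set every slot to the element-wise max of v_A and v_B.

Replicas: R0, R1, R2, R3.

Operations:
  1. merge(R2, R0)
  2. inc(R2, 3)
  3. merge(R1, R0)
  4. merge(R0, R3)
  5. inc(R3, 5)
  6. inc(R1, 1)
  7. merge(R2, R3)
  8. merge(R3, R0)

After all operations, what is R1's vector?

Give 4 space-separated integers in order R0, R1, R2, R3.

Op 1: merge R2<->R0 -> R2=(0,0,0,0) R0=(0,0,0,0)
Op 2: inc R2 by 3 -> R2=(0,0,3,0) value=3
Op 3: merge R1<->R0 -> R1=(0,0,0,0) R0=(0,0,0,0)
Op 4: merge R0<->R3 -> R0=(0,0,0,0) R3=(0,0,0,0)
Op 5: inc R3 by 5 -> R3=(0,0,0,5) value=5
Op 6: inc R1 by 1 -> R1=(0,1,0,0) value=1
Op 7: merge R2<->R3 -> R2=(0,0,3,5) R3=(0,0,3,5)
Op 8: merge R3<->R0 -> R3=(0,0,3,5) R0=(0,0,3,5)

Answer: 0 1 0 0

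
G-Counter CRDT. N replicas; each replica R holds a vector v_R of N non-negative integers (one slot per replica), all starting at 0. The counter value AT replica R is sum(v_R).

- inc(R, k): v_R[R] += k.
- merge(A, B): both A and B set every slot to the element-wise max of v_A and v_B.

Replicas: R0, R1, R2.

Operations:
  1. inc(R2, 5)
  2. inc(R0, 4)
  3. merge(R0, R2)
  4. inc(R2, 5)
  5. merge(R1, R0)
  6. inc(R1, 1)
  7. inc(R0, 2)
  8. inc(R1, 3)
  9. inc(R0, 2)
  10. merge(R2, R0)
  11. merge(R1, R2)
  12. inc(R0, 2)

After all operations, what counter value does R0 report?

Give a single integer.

Op 1: inc R2 by 5 -> R2=(0,0,5) value=5
Op 2: inc R0 by 4 -> R0=(4,0,0) value=4
Op 3: merge R0<->R2 -> R0=(4,0,5) R2=(4,0,5)
Op 4: inc R2 by 5 -> R2=(4,0,10) value=14
Op 5: merge R1<->R0 -> R1=(4,0,5) R0=(4,0,5)
Op 6: inc R1 by 1 -> R1=(4,1,5) value=10
Op 7: inc R0 by 2 -> R0=(6,0,5) value=11
Op 8: inc R1 by 3 -> R1=(4,4,5) value=13
Op 9: inc R0 by 2 -> R0=(8,0,5) value=13
Op 10: merge R2<->R0 -> R2=(8,0,10) R0=(8,0,10)
Op 11: merge R1<->R2 -> R1=(8,4,10) R2=(8,4,10)
Op 12: inc R0 by 2 -> R0=(10,0,10) value=20

Answer: 20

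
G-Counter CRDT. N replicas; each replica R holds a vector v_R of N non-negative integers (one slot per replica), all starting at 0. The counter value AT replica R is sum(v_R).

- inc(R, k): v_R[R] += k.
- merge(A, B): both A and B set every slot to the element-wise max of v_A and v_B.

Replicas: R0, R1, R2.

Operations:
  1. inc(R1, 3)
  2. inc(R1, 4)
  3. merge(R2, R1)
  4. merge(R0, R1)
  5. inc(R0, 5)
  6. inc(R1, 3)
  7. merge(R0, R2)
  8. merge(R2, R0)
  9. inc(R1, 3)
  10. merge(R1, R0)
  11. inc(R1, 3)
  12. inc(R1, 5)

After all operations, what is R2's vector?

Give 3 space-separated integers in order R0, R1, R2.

Answer: 5 7 0

Derivation:
Op 1: inc R1 by 3 -> R1=(0,3,0) value=3
Op 2: inc R1 by 4 -> R1=(0,7,0) value=7
Op 3: merge R2<->R1 -> R2=(0,7,0) R1=(0,7,0)
Op 4: merge R0<->R1 -> R0=(0,7,0) R1=(0,7,0)
Op 5: inc R0 by 5 -> R0=(5,7,0) value=12
Op 6: inc R1 by 3 -> R1=(0,10,0) value=10
Op 7: merge R0<->R2 -> R0=(5,7,0) R2=(5,7,0)
Op 8: merge R2<->R0 -> R2=(5,7,0) R0=(5,7,0)
Op 9: inc R1 by 3 -> R1=(0,13,0) value=13
Op 10: merge R1<->R0 -> R1=(5,13,0) R0=(5,13,0)
Op 11: inc R1 by 3 -> R1=(5,16,0) value=21
Op 12: inc R1 by 5 -> R1=(5,21,0) value=26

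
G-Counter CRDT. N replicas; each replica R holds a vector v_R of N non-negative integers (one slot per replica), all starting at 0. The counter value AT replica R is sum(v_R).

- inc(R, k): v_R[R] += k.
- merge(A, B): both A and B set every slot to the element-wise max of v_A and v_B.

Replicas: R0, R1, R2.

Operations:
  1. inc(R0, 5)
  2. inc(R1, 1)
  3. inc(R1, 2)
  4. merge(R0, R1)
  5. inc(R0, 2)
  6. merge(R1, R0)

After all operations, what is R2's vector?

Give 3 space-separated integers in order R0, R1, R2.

Op 1: inc R0 by 5 -> R0=(5,0,0) value=5
Op 2: inc R1 by 1 -> R1=(0,1,0) value=1
Op 3: inc R1 by 2 -> R1=(0,3,0) value=3
Op 4: merge R0<->R1 -> R0=(5,3,0) R1=(5,3,0)
Op 5: inc R0 by 2 -> R0=(7,3,0) value=10
Op 6: merge R1<->R0 -> R1=(7,3,0) R0=(7,3,0)

Answer: 0 0 0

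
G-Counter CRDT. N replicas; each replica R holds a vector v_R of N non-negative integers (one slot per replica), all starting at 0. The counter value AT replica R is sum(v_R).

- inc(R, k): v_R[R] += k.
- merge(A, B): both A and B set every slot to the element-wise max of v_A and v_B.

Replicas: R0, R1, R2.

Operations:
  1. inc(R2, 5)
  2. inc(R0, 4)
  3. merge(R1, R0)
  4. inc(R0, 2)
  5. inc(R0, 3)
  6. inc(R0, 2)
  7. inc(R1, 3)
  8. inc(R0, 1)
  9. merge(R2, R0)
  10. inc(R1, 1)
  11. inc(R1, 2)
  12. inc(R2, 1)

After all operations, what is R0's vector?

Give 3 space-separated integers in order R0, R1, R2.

Answer: 12 0 5

Derivation:
Op 1: inc R2 by 5 -> R2=(0,0,5) value=5
Op 2: inc R0 by 4 -> R0=(4,0,0) value=4
Op 3: merge R1<->R0 -> R1=(4,0,0) R0=(4,0,0)
Op 4: inc R0 by 2 -> R0=(6,0,0) value=6
Op 5: inc R0 by 3 -> R0=(9,0,0) value=9
Op 6: inc R0 by 2 -> R0=(11,0,0) value=11
Op 7: inc R1 by 3 -> R1=(4,3,0) value=7
Op 8: inc R0 by 1 -> R0=(12,0,0) value=12
Op 9: merge R2<->R0 -> R2=(12,0,5) R0=(12,0,5)
Op 10: inc R1 by 1 -> R1=(4,4,0) value=8
Op 11: inc R1 by 2 -> R1=(4,6,0) value=10
Op 12: inc R2 by 1 -> R2=(12,0,6) value=18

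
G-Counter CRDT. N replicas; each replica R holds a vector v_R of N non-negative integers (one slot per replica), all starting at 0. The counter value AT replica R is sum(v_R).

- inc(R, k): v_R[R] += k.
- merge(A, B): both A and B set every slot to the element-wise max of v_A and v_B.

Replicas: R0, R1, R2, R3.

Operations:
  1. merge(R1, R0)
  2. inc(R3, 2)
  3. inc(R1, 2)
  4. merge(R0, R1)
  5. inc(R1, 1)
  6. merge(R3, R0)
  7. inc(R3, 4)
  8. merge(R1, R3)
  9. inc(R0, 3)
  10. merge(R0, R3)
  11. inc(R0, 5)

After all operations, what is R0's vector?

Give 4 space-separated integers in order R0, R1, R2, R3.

Answer: 8 3 0 6

Derivation:
Op 1: merge R1<->R0 -> R1=(0,0,0,0) R0=(0,0,0,0)
Op 2: inc R3 by 2 -> R3=(0,0,0,2) value=2
Op 3: inc R1 by 2 -> R1=(0,2,0,0) value=2
Op 4: merge R0<->R1 -> R0=(0,2,0,0) R1=(0,2,0,0)
Op 5: inc R1 by 1 -> R1=(0,3,0,0) value=3
Op 6: merge R3<->R0 -> R3=(0,2,0,2) R0=(0,2,0,2)
Op 7: inc R3 by 4 -> R3=(0,2,0,6) value=8
Op 8: merge R1<->R3 -> R1=(0,3,0,6) R3=(0,3,0,6)
Op 9: inc R0 by 3 -> R0=(3,2,0,2) value=7
Op 10: merge R0<->R3 -> R0=(3,3,0,6) R3=(3,3,0,6)
Op 11: inc R0 by 5 -> R0=(8,3,0,6) value=17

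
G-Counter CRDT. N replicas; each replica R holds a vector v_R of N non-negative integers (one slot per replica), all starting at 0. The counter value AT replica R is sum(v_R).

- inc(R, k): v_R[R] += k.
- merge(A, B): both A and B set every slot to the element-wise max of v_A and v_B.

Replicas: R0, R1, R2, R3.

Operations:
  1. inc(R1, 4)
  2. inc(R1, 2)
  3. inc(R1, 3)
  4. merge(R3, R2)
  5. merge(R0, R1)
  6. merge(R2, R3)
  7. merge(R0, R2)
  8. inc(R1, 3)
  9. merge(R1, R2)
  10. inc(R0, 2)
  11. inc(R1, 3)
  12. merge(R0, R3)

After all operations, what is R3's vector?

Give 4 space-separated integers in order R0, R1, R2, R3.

Op 1: inc R1 by 4 -> R1=(0,4,0,0) value=4
Op 2: inc R1 by 2 -> R1=(0,6,0,0) value=6
Op 3: inc R1 by 3 -> R1=(0,9,0,0) value=9
Op 4: merge R3<->R2 -> R3=(0,0,0,0) R2=(0,0,0,0)
Op 5: merge R0<->R1 -> R0=(0,9,0,0) R1=(0,9,0,0)
Op 6: merge R2<->R3 -> R2=(0,0,0,0) R3=(0,0,0,0)
Op 7: merge R0<->R2 -> R0=(0,9,0,0) R2=(0,9,0,0)
Op 8: inc R1 by 3 -> R1=(0,12,0,0) value=12
Op 9: merge R1<->R2 -> R1=(0,12,0,0) R2=(0,12,0,0)
Op 10: inc R0 by 2 -> R0=(2,9,0,0) value=11
Op 11: inc R1 by 3 -> R1=(0,15,0,0) value=15
Op 12: merge R0<->R3 -> R0=(2,9,0,0) R3=(2,9,0,0)

Answer: 2 9 0 0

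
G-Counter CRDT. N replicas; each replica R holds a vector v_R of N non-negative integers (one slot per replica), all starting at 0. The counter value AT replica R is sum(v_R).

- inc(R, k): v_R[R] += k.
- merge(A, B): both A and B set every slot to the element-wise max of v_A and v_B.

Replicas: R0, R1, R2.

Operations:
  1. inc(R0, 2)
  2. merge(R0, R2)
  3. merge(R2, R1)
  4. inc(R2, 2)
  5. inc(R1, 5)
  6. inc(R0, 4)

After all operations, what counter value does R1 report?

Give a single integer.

Answer: 7

Derivation:
Op 1: inc R0 by 2 -> R0=(2,0,0) value=2
Op 2: merge R0<->R2 -> R0=(2,0,0) R2=(2,0,0)
Op 3: merge R2<->R1 -> R2=(2,0,0) R1=(2,0,0)
Op 4: inc R2 by 2 -> R2=(2,0,2) value=4
Op 5: inc R1 by 5 -> R1=(2,5,0) value=7
Op 6: inc R0 by 4 -> R0=(6,0,0) value=6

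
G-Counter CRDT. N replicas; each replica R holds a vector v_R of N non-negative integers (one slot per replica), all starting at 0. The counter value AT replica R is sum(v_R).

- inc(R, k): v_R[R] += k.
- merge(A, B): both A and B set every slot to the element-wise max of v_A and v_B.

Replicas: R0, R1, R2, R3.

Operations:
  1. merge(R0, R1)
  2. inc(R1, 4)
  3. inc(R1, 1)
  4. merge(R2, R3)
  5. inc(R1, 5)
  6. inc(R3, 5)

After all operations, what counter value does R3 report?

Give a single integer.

Answer: 5

Derivation:
Op 1: merge R0<->R1 -> R0=(0,0,0,0) R1=(0,0,0,0)
Op 2: inc R1 by 4 -> R1=(0,4,0,0) value=4
Op 3: inc R1 by 1 -> R1=(0,5,0,0) value=5
Op 4: merge R2<->R3 -> R2=(0,0,0,0) R3=(0,0,0,0)
Op 5: inc R1 by 5 -> R1=(0,10,0,0) value=10
Op 6: inc R3 by 5 -> R3=(0,0,0,5) value=5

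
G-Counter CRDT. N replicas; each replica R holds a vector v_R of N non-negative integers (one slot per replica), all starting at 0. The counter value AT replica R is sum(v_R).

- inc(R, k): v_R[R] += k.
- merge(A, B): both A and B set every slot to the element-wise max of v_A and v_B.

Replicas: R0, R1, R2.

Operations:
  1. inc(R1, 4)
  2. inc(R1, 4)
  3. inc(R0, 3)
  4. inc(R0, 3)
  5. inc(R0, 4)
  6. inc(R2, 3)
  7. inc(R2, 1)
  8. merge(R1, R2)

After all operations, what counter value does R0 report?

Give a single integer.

Op 1: inc R1 by 4 -> R1=(0,4,0) value=4
Op 2: inc R1 by 4 -> R1=(0,8,0) value=8
Op 3: inc R0 by 3 -> R0=(3,0,0) value=3
Op 4: inc R0 by 3 -> R0=(6,0,0) value=6
Op 5: inc R0 by 4 -> R0=(10,0,0) value=10
Op 6: inc R2 by 3 -> R2=(0,0,3) value=3
Op 7: inc R2 by 1 -> R2=(0,0,4) value=4
Op 8: merge R1<->R2 -> R1=(0,8,4) R2=(0,8,4)

Answer: 10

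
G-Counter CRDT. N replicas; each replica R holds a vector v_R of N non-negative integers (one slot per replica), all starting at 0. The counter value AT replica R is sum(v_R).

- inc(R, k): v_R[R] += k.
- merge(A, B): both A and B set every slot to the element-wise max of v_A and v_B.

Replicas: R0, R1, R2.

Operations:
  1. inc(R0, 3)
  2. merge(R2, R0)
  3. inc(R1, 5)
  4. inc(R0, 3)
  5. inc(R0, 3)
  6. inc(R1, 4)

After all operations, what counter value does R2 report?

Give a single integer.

Answer: 3

Derivation:
Op 1: inc R0 by 3 -> R0=(3,0,0) value=3
Op 2: merge R2<->R0 -> R2=(3,0,0) R0=(3,0,0)
Op 3: inc R1 by 5 -> R1=(0,5,0) value=5
Op 4: inc R0 by 3 -> R0=(6,0,0) value=6
Op 5: inc R0 by 3 -> R0=(9,0,0) value=9
Op 6: inc R1 by 4 -> R1=(0,9,0) value=9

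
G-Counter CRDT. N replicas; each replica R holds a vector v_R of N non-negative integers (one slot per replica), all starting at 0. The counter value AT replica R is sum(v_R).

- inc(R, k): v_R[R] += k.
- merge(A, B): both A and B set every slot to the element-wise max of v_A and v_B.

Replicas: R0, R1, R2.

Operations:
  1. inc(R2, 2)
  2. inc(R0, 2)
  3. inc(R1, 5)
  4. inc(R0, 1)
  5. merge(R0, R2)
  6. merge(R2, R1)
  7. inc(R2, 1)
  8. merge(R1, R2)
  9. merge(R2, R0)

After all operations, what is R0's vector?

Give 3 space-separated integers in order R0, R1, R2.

Op 1: inc R2 by 2 -> R2=(0,0,2) value=2
Op 2: inc R0 by 2 -> R0=(2,0,0) value=2
Op 3: inc R1 by 5 -> R1=(0,5,0) value=5
Op 4: inc R0 by 1 -> R0=(3,0,0) value=3
Op 5: merge R0<->R2 -> R0=(3,0,2) R2=(3,0,2)
Op 6: merge R2<->R1 -> R2=(3,5,2) R1=(3,5,2)
Op 7: inc R2 by 1 -> R2=(3,5,3) value=11
Op 8: merge R1<->R2 -> R1=(3,5,3) R2=(3,5,3)
Op 9: merge R2<->R0 -> R2=(3,5,3) R0=(3,5,3)

Answer: 3 5 3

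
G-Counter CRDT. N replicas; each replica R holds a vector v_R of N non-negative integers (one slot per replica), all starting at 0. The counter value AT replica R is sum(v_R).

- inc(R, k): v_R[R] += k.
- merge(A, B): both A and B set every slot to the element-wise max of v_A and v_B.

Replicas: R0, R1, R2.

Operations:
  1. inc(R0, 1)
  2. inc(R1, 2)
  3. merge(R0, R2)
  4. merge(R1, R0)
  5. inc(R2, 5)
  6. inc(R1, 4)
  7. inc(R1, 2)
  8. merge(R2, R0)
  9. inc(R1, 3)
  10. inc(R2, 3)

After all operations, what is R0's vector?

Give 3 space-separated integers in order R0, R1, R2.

Answer: 1 2 5

Derivation:
Op 1: inc R0 by 1 -> R0=(1,0,0) value=1
Op 2: inc R1 by 2 -> R1=(0,2,0) value=2
Op 3: merge R0<->R2 -> R0=(1,0,0) R2=(1,0,0)
Op 4: merge R1<->R0 -> R1=(1,2,0) R0=(1,2,0)
Op 5: inc R2 by 5 -> R2=(1,0,5) value=6
Op 6: inc R1 by 4 -> R1=(1,6,0) value=7
Op 7: inc R1 by 2 -> R1=(1,8,0) value=9
Op 8: merge R2<->R0 -> R2=(1,2,5) R0=(1,2,5)
Op 9: inc R1 by 3 -> R1=(1,11,0) value=12
Op 10: inc R2 by 3 -> R2=(1,2,8) value=11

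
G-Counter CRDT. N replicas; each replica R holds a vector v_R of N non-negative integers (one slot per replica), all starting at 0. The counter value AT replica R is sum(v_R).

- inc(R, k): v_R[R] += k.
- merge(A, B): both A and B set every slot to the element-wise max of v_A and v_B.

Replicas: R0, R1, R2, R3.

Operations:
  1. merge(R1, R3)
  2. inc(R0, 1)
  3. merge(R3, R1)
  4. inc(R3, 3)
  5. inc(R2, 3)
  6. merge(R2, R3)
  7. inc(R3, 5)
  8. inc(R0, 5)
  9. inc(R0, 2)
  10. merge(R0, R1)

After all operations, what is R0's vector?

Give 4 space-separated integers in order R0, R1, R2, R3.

Answer: 8 0 0 0

Derivation:
Op 1: merge R1<->R3 -> R1=(0,0,0,0) R3=(0,0,0,0)
Op 2: inc R0 by 1 -> R0=(1,0,0,0) value=1
Op 3: merge R3<->R1 -> R3=(0,0,0,0) R1=(0,0,0,0)
Op 4: inc R3 by 3 -> R3=(0,0,0,3) value=3
Op 5: inc R2 by 3 -> R2=(0,0,3,0) value=3
Op 6: merge R2<->R3 -> R2=(0,0,3,3) R3=(0,0,3,3)
Op 7: inc R3 by 5 -> R3=(0,0,3,8) value=11
Op 8: inc R0 by 5 -> R0=(6,0,0,0) value=6
Op 9: inc R0 by 2 -> R0=(8,0,0,0) value=8
Op 10: merge R0<->R1 -> R0=(8,0,0,0) R1=(8,0,0,0)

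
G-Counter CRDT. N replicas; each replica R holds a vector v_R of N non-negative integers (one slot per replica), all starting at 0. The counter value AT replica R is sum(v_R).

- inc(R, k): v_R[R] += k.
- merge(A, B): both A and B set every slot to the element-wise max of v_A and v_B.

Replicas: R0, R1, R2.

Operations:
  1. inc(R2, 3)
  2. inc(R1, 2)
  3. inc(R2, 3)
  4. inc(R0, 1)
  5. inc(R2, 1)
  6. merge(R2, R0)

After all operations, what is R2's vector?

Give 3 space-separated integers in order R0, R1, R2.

Answer: 1 0 7

Derivation:
Op 1: inc R2 by 3 -> R2=(0,0,3) value=3
Op 2: inc R1 by 2 -> R1=(0,2,0) value=2
Op 3: inc R2 by 3 -> R2=(0,0,6) value=6
Op 4: inc R0 by 1 -> R0=(1,0,0) value=1
Op 5: inc R2 by 1 -> R2=(0,0,7) value=7
Op 6: merge R2<->R0 -> R2=(1,0,7) R0=(1,0,7)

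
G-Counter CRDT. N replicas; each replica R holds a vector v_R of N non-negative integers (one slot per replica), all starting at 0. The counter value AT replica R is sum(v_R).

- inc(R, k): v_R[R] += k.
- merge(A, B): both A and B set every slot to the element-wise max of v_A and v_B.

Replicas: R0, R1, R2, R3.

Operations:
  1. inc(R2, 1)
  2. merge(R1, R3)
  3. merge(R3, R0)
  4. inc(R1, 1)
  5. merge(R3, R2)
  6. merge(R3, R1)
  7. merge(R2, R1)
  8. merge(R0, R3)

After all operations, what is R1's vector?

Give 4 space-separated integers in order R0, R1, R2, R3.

Op 1: inc R2 by 1 -> R2=(0,0,1,0) value=1
Op 2: merge R1<->R3 -> R1=(0,0,0,0) R3=(0,0,0,0)
Op 3: merge R3<->R0 -> R3=(0,0,0,0) R0=(0,0,0,0)
Op 4: inc R1 by 1 -> R1=(0,1,0,0) value=1
Op 5: merge R3<->R2 -> R3=(0,0,1,0) R2=(0,0,1,0)
Op 6: merge R3<->R1 -> R3=(0,1,1,0) R1=(0,1,1,0)
Op 7: merge R2<->R1 -> R2=(0,1,1,0) R1=(0,1,1,0)
Op 8: merge R0<->R3 -> R0=(0,1,1,0) R3=(0,1,1,0)

Answer: 0 1 1 0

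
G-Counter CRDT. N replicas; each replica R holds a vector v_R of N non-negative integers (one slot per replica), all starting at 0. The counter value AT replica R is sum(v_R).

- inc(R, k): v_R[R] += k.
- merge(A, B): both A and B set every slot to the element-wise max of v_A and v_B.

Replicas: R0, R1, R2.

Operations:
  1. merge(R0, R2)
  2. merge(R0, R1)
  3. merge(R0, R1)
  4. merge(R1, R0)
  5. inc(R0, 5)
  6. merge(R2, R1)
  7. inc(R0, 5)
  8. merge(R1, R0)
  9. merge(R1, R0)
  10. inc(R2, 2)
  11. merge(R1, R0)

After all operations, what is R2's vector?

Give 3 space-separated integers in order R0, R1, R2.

Op 1: merge R0<->R2 -> R0=(0,0,0) R2=(0,0,0)
Op 2: merge R0<->R1 -> R0=(0,0,0) R1=(0,0,0)
Op 3: merge R0<->R1 -> R0=(0,0,0) R1=(0,0,0)
Op 4: merge R1<->R0 -> R1=(0,0,0) R0=(0,0,0)
Op 5: inc R0 by 5 -> R0=(5,0,0) value=5
Op 6: merge R2<->R1 -> R2=(0,0,0) R1=(0,0,0)
Op 7: inc R0 by 5 -> R0=(10,0,0) value=10
Op 8: merge R1<->R0 -> R1=(10,0,0) R0=(10,0,0)
Op 9: merge R1<->R0 -> R1=(10,0,0) R0=(10,0,0)
Op 10: inc R2 by 2 -> R2=(0,0,2) value=2
Op 11: merge R1<->R0 -> R1=(10,0,0) R0=(10,0,0)

Answer: 0 0 2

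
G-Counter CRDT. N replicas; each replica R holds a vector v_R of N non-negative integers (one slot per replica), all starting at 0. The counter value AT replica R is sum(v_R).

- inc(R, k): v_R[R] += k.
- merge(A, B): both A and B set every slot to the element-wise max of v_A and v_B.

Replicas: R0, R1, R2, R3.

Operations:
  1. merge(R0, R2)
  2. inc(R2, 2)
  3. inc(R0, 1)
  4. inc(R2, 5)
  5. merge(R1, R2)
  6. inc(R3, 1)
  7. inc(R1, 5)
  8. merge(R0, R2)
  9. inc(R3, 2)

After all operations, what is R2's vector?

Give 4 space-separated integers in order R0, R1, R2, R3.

Op 1: merge R0<->R2 -> R0=(0,0,0,0) R2=(0,0,0,0)
Op 2: inc R2 by 2 -> R2=(0,0,2,0) value=2
Op 3: inc R0 by 1 -> R0=(1,0,0,0) value=1
Op 4: inc R2 by 5 -> R2=(0,0,7,0) value=7
Op 5: merge R1<->R2 -> R1=(0,0,7,0) R2=(0,0,7,0)
Op 6: inc R3 by 1 -> R3=(0,0,0,1) value=1
Op 7: inc R1 by 5 -> R1=(0,5,7,0) value=12
Op 8: merge R0<->R2 -> R0=(1,0,7,0) R2=(1,0,7,0)
Op 9: inc R3 by 2 -> R3=(0,0,0,3) value=3

Answer: 1 0 7 0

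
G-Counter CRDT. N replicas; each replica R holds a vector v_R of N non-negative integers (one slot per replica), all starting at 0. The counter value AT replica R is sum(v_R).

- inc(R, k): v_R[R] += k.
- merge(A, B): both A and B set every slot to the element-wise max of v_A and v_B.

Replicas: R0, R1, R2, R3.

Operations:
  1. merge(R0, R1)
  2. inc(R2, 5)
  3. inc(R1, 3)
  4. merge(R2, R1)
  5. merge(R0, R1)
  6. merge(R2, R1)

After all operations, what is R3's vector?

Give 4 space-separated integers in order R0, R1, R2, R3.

Answer: 0 0 0 0

Derivation:
Op 1: merge R0<->R1 -> R0=(0,0,0,0) R1=(0,0,0,0)
Op 2: inc R2 by 5 -> R2=(0,0,5,0) value=5
Op 3: inc R1 by 3 -> R1=(0,3,0,0) value=3
Op 4: merge R2<->R1 -> R2=(0,3,5,0) R1=(0,3,5,0)
Op 5: merge R0<->R1 -> R0=(0,3,5,0) R1=(0,3,5,0)
Op 6: merge R2<->R1 -> R2=(0,3,5,0) R1=(0,3,5,0)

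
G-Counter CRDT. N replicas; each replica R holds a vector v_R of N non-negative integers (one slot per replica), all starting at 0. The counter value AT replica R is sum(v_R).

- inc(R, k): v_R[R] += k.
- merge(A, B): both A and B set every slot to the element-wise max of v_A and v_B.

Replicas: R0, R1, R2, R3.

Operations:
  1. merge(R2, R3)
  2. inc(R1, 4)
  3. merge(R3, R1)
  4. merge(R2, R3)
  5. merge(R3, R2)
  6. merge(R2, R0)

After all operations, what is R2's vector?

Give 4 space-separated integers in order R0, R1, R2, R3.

Op 1: merge R2<->R3 -> R2=(0,0,0,0) R3=(0,0,0,0)
Op 2: inc R1 by 4 -> R1=(0,4,0,0) value=4
Op 3: merge R3<->R1 -> R3=(0,4,0,0) R1=(0,4,0,0)
Op 4: merge R2<->R3 -> R2=(0,4,0,0) R3=(0,4,0,0)
Op 5: merge R3<->R2 -> R3=(0,4,0,0) R2=(0,4,0,0)
Op 6: merge R2<->R0 -> R2=(0,4,0,0) R0=(0,4,0,0)

Answer: 0 4 0 0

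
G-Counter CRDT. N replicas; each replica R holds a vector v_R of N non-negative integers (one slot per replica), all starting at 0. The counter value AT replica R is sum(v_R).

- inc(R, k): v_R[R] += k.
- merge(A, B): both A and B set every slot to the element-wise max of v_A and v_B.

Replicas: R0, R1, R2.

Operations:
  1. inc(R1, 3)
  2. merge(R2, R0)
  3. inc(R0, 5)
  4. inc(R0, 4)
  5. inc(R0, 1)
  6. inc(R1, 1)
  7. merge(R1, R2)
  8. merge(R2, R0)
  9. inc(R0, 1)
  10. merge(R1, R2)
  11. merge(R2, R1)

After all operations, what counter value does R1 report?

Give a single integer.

Op 1: inc R1 by 3 -> R1=(0,3,0) value=3
Op 2: merge R2<->R0 -> R2=(0,0,0) R0=(0,0,0)
Op 3: inc R0 by 5 -> R0=(5,0,0) value=5
Op 4: inc R0 by 4 -> R0=(9,0,0) value=9
Op 5: inc R0 by 1 -> R0=(10,0,0) value=10
Op 6: inc R1 by 1 -> R1=(0,4,0) value=4
Op 7: merge R1<->R2 -> R1=(0,4,0) R2=(0,4,0)
Op 8: merge R2<->R0 -> R2=(10,4,0) R0=(10,4,0)
Op 9: inc R0 by 1 -> R0=(11,4,0) value=15
Op 10: merge R1<->R2 -> R1=(10,4,0) R2=(10,4,0)
Op 11: merge R2<->R1 -> R2=(10,4,0) R1=(10,4,0)

Answer: 14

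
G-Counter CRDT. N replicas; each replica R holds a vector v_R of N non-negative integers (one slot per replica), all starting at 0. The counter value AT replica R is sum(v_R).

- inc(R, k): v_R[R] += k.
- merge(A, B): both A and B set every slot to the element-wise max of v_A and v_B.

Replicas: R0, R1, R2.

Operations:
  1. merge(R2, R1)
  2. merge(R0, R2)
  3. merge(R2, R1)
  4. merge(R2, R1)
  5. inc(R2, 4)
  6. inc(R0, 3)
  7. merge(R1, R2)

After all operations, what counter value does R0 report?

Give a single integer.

Answer: 3

Derivation:
Op 1: merge R2<->R1 -> R2=(0,0,0) R1=(0,0,0)
Op 2: merge R0<->R2 -> R0=(0,0,0) R2=(0,0,0)
Op 3: merge R2<->R1 -> R2=(0,0,0) R1=(0,0,0)
Op 4: merge R2<->R1 -> R2=(0,0,0) R1=(0,0,0)
Op 5: inc R2 by 4 -> R2=(0,0,4) value=4
Op 6: inc R0 by 3 -> R0=(3,0,0) value=3
Op 7: merge R1<->R2 -> R1=(0,0,4) R2=(0,0,4)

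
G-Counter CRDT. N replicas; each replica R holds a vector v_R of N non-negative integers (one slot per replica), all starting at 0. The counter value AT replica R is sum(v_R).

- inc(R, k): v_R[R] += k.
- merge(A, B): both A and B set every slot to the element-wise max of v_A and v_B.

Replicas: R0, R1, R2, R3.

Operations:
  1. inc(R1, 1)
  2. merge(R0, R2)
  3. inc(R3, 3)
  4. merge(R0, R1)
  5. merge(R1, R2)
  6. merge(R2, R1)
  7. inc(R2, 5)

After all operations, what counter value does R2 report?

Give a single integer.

Answer: 6

Derivation:
Op 1: inc R1 by 1 -> R1=(0,1,0,0) value=1
Op 2: merge R0<->R2 -> R0=(0,0,0,0) R2=(0,0,0,0)
Op 3: inc R3 by 3 -> R3=(0,0,0,3) value=3
Op 4: merge R0<->R1 -> R0=(0,1,0,0) R1=(0,1,0,0)
Op 5: merge R1<->R2 -> R1=(0,1,0,0) R2=(0,1,0,0)
Op 6: merge R2<->R1 -> R2=(0,1,0,0) R1=(0,1,0,0)
Op 7: inc R2 by 5 -> R2=(0,1,5,0) value=6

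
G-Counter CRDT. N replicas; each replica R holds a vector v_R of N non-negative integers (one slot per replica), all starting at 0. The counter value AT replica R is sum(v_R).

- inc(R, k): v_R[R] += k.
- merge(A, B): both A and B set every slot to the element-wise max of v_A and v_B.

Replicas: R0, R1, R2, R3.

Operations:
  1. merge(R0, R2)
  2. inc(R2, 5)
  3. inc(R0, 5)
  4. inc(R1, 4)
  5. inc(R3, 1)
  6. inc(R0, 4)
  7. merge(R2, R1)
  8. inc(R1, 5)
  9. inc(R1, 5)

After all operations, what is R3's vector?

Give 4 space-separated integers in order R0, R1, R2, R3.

Answer: 0 0 0 1

Derivation:
Op 1: merge R0<->R2 -> R0=(0,0,0,0) R2=(0,0,0,0)
Op 2: inc R2 by 5 -> R2=(0,0,5,0) value=5
Op 3: inc R0 by 5 -> R0=(5,0,0,0) value=5
Op 4: inc R1 by 4 -> R1=(0,4,0,0) value=4
Op 5: inc R3 by 1 -> R3=(0,0,0,1) value=1
Op 6: inc R0 by 4 -> R0=(9,0,0,0) value=9
Op 7: merge R2<->R1 -> R2=(0,4,5,0) R1=(0,4,5,0)
Op 8: inc R1 by 5 -> R1=(0,9,5,0) value=14
Op 9: inc R1 by 5 -> R1=(0,14,5,0) value=19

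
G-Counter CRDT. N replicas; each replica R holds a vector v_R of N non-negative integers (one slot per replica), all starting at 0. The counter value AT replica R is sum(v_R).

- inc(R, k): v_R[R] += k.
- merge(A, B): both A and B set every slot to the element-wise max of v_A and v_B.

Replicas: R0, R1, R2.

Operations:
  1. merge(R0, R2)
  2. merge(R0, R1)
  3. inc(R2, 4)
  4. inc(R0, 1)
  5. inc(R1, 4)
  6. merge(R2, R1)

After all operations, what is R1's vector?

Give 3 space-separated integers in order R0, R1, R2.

Answer: 0 4 4

Derivation:
Op 1: merge R0<->R2 -> R0=(0,0,0) R2=(0,0,0)
Op 2: merge R0<->R1 -> R0=(0,0,0) R1=(0,0,0)
Op 3: inc R2 by 4 -> R2=(0,0,4) value=4
Op 4: inc R0 by 1 -> R0=(1,0,0) value=1
Op 5: inc R1 by 4 -> R1=(0,4,0) value=4
Op 6: merge R2<->R1 -> R2=(0,4,4) R1=(0,4,4)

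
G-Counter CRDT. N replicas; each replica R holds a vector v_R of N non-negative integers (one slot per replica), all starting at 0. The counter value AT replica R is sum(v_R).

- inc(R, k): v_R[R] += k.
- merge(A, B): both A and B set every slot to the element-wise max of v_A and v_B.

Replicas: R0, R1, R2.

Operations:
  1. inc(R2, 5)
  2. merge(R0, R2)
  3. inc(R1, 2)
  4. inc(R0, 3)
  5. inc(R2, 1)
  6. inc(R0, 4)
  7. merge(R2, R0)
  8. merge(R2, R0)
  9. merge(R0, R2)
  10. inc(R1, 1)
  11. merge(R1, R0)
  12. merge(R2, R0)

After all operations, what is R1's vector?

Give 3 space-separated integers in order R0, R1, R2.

Op 1: inc R2 by 5 -> R2=(0,0,5) value=5
Op 2: merge R0<->R2 -> R0=(0,0,5) R2=(0,0,5)
Op 3: inc R1 by 2 -> R1=(0,2,0) value=2
Op 4: inc R0 by 3 -> R0=(3,0,5) value=8
Op 5: inc R2 by 1 -> R2=(0,0,6) value=6
Op 6: inc R0 by 4 -> R0=(7,0,5) value=12
Op 7: merge R2<->R0 -> R2=(7,0,6) R0=(7,0,6)
Op 8: merge R2<->R0 -> R2=(7,0,6) R0=(7,0,6)
Op 9: merge R0<->R2 -> R0=(7,0,6) R2=(7,0,6)
Op 10: inc R1 by 1 -> R1=(0,3,0) value=3
Op 11: merge R1<->R0 -> R1=(7,3,6) R0=(7,3,6)
Op 12: merge R2<->R0 -> R2=(7,3,6) R0=(7,3,6)

Answer: 7 3 6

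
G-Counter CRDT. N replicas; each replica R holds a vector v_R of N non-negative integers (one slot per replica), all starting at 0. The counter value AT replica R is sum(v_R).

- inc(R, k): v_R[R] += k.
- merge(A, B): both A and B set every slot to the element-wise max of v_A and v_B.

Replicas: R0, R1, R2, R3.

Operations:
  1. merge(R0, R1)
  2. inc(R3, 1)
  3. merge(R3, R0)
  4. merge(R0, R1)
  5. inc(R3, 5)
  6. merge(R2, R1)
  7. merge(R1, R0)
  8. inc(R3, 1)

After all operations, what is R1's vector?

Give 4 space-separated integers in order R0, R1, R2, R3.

Answer: 0 0 0 1

Derivation:
Op 1: merge R0<->R1 -> R0=(0,0,0,0) R1=(0,0,0,0)
Op 2: inc R3 by 1 -> R3=(0,0,0,1) value=1
Op 3: merge R3<->R0 -> R3=(0,0,0,1) R0=(0,0,0,1)
Op 4: merge R0<->R1 -> R0=(0,0,0,1) R1=(0,0,0,1)
Op 5: inc R3 by 5 -> R3=(0,0,0,6) value=6
Op 6: merge R2<->R1 -> R2=(0,0,0,1) R1=(0,0,0,1)
Op 7: merge R1<->R0 -> R1=(0,0,0,1) R0=(0,0,0,1)
Op 8: inc R3 by 1 -> R3=(0,0,0,7) value=7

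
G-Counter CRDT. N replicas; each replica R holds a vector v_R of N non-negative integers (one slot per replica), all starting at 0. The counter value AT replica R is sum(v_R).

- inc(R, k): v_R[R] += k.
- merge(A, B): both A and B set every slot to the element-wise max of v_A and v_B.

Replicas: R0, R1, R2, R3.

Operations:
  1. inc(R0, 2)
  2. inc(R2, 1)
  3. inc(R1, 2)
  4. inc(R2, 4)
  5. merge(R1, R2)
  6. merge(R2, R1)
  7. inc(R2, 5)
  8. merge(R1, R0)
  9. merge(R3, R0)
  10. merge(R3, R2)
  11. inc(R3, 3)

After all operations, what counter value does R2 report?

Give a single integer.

Op 1: inc R0 by 2 -> R0=(2,0,0,0) value=2
Op 2: inc R2 by 1 -> R2=(0,0,1,0) value=1
Op 3: inc R1 by 2 -> R1=(0,2,0,0) value=2
Op 4: inc R2 by 4 -> R2=(0,0,5,0) value=5
Op 5: merge R1<->R2 -> R1=(0,2,5,0) R2=(0,2,5,0)
Op 6: merge R2<->R1 -> R2=(0,2,5,0) R1=(0,2,5,0)
Op 7: inc R2 by 5 -> R2=(0,2,10,0) value=12
Op 8: merge R1<->R0 -> R1=(2,2,5,0) R0=(2,2,5,0)
Op 9: merge R3<->R0 -> R3=(2,2,5,0) R0=(2,2,5,0)
Op 10: merge R3<->R2 -> R3=(2,2,10,0) R2=(2,2,10,0)
Op 11: inc R3 by 3 -> R3=(2,2,10,3) value=17

Answer: 14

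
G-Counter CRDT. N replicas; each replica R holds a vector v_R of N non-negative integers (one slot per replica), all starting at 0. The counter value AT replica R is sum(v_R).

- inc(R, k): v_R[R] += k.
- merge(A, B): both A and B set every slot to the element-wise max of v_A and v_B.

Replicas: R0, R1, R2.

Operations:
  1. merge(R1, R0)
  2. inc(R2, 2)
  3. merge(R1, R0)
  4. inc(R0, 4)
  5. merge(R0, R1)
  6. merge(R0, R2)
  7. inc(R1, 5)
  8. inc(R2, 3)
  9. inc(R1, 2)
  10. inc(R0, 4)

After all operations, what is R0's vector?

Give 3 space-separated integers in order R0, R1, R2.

Answer: 8 0 2

Derivation:
Op 1: merge R1<->R0 -> R1=(0,0,0) R0=(0,0,0)
Op 2: inc R2 by 2 -> R2=(0,0,2) value=2
Op 3: merge R1<->R0 -> R1=(0,0,0) R0=(0,0,0)
Op 4: inc R0 by 4 -> R0=(4,0,0) value=4
Op 5: merge R0<->R1 -> R0=(4,0,0) R1=(4,0,0)
Op 6: merge R0<->R2 -> R0=(4,0,2) R2=(4,0,2)
Op 7: inc R1 by 5 -> R1=(4,5,0) value=9
Op 8: inc R2 by 3 -> R2=(4,0,5) value=9
Op 9: inc R1 by 2 -> R1=(4,7,0) value=11
Op 10: inc R0 by 4 -> R0=(8,0,2) value=10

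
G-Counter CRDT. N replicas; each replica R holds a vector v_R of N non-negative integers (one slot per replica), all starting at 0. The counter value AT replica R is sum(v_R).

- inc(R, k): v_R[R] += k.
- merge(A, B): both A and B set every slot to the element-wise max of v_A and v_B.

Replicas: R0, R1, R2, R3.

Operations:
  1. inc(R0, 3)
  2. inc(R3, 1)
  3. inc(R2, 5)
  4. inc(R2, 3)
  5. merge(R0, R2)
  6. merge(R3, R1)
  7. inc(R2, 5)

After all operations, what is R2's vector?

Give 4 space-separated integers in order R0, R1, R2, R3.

Answer: 3 0 13 0

Derivation:
Op 1: inc R0 by 3 -> R0=(3,0,0,0) value=3
Op 2: inc R3 by 1 -> R3=(0,0,0,1) value=1
Op 3: inc R2 by 5 -> R2=(0,0,5,0) value=5
Op 4: inc R2 by 3 -> R2=(0,0,8,0) value=8
Op 5: merge R0<->R2 -> R0=(3,0,8,0) R2=(3,0,8,0)
Op 6: merge R3<->R1 -> R3=(0,0,0,1) R1=(0,0,0,1)
Op 7: inc R2 by 5 -> R2=(3,0,13,0) value=16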